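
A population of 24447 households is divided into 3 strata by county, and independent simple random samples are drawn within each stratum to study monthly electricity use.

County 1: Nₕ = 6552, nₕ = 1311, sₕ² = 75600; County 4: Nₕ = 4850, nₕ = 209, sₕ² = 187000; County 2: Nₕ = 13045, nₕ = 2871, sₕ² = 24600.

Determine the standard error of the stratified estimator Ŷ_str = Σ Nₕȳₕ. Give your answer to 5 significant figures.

152500

Var(Ŷ_str) = Σₕ Nₕ²(1 − fₕ)sₕ²/nₕ.
County 1: 6552²·(1 − 1311/6552)·75600/1311 = 1.9801913 × 10^9.
County 4: 4850²·(1 − 209/4850)·187000/209 = 2.0139497 × 10^10.
County 2: 13045²·(1 − 2871/13045)·24600/2871 = 1.1372023 × 10^9.
Sum = 2.3256891 × 10^10.
SE = √(2.3256891 × 10^10) = 152500.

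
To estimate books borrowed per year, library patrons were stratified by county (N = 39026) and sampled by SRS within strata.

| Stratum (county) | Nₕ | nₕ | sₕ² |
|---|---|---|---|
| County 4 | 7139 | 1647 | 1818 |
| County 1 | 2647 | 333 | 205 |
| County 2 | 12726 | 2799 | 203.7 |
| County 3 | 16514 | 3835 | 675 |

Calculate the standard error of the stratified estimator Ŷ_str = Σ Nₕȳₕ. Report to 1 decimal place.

9648.6

Var(Ŷ_str) = Σₕ Nₕ²(1 − fₕ)sₕ²/nₕ.
County 4: 7139²·(1 − 1647/7139)·1818/1647 = 4.32781 × 10^7.
County 1: 2647²·(1 − 333/2647)·205/333 = 3.7707429 × 10^6.
County 2: 12726²·(1 − 2799/12726)·203.7/2799 = 9.1938639 × 10^6.
County 3: 16514²·(1 − 3835/16514)·675/3835 = 3.6853241 × 10^7.
Sum = 9.3095948 × 10^7.
SE = √(9.3095948 × 10^7) = 9648.6.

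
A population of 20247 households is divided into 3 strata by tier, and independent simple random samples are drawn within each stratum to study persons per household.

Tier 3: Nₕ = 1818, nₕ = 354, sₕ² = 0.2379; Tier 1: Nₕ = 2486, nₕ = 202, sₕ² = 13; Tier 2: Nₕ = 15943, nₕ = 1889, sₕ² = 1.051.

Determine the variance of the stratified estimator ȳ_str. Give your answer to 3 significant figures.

0.00120

Var(ȳ_str) = Σₕ Wₕ²(1 − fₕ)sₕ²/nₕ with Wₕ = Nₕ/N, N = 20247.
Tier 3: Wₕ = 0.08979108; term = 0.08979108²·(1 − 0.19471947)·0.2379/354 = 4.3631965 × 10^-6.
Tier 1: Wₕ = 0.12278362; term = 0.12278362²·(1 − 0.08125503)·13/202 = 8.9139017 × 10^-4.
Tier 2: Wₕ = 0.78742530; term = 0.78742530²·(1 − 0.11848460)·1.051/1889 = 3.0410208 × 10^-4.
Sum = 0.0011998554.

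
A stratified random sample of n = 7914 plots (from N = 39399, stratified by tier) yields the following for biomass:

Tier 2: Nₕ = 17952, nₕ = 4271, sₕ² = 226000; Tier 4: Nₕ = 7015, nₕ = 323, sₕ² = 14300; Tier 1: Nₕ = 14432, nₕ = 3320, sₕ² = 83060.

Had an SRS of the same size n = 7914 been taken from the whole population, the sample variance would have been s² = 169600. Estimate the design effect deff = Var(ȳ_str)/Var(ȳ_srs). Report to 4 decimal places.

Var(ȳ_str) = Σ Wₕ²(1−fₕ)sₕ²/nₕ with Wₕ = Nₕ/39399:
  Tier 2: (17952/39399)²·(1−4271/17952)·226000/4271 = 8.3721915
  Tier 4: (7015/39399)²·(1−323/7015)·14300/323 = 1.3388956
  Tier 1: (14432/39399)²·(1−3320/14432)·83060/3320 = 2.5846527
  → Var(ȳ_str) = 12.29574.
Var(ȳ_srs) = (1 − 7914/39399)·169600/7914 = 17.125699.
deff = 12.29574 / 17.125699 = 0.7180.

0.7180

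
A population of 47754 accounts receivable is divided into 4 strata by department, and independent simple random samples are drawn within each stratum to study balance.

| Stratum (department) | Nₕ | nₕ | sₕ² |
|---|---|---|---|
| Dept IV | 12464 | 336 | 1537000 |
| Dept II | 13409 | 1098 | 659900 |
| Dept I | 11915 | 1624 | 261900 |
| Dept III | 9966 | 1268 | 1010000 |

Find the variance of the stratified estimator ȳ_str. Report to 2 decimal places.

Var(ȳ_str) = Σₕ Wₕ²(1 − fₕ)sₕ²/nₕ with Wₕ = Nₕ/N, N = 47754.
Dept IV: Wₕ = 0.26100431; term = 0.26100431²·(1 − 0.02695764)·1537000/336 = 303.2227.
Dept II: Wₕ = 0.28079323; term = 0.28079323²·(1 − 0.08188530)·659900/1098 = 43.505684.
Dept I: Wₕ = 0.24950789; term = 0.24950789²·(1 − 0.13629878)·261900/1624 = 8.6712476.
Dept III: Wₕ = 0.20869456; term = 0.20869456²·(1 − 0.12723259)·1010000/1268 = 30.277701.
Sum = 385.67733.

385.68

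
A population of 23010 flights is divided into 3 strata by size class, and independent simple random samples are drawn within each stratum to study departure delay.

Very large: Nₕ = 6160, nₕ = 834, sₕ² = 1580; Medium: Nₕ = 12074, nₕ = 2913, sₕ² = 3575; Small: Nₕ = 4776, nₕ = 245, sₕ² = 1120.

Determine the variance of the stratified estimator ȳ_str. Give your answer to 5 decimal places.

0.56062

Var(ȳ_str) = Σₕ Wₕ²(1 − fₕ)sₕ²/nₕ with Wₕ = Nₕ/N, N = 23010.
Very large: Wₕ = 0.26770969; term = 0.26770969²·(1 − 0.13538961)·1580/834 = 0.11739232.
Medium: Wₕ = 0.52472838; term = 0.52472838²·(1 − 0.24126222)·3575/2913 = 0.25638722.
Small: Wₕ = 0.20756193; term = 0.20756193²·(1 − 0.05129816)·1120/245 = 0.18684311.
Sum = 0.56062265.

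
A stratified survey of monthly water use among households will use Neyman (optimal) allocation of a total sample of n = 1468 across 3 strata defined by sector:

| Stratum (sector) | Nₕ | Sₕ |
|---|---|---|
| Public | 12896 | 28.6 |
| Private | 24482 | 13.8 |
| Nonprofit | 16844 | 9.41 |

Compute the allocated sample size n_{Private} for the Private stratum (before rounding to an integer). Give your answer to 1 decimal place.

573.3

Neyman allocation: nₕ = n·NₕSₕ / Σⱼ NⱼSⱼ.
Σ NⱼSⱼ = 12896·28.6 + 24482·13.8 + 16844·9.41 = 865179.24.
n_{Private} = 1468·24482·13.8 / 865179.24 = 573.3.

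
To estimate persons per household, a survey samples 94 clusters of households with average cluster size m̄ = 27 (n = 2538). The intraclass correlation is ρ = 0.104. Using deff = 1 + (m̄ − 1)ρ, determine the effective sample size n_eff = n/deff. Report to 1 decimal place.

deff = 1 + (27 − 1)·0.104 = 1 + 2.704 = 3.704.
n_eff = 2538 / 3.704 = 685.2.

685.2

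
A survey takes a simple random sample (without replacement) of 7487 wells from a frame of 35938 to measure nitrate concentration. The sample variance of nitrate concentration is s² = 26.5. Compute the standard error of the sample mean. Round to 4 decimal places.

0.0529

Under SRS without replacement, Var(ȳ) = (1 − f)·s²/n with f = n/N = 7487/35938 = 0.20833101.
Var(ȳ) = (1 − 0.20833101)·26.5/7487 = 0.79166899·0.0035394684 = 0.0028020874.
SE(ȳ) = √(0.0028020874) = 0.0529.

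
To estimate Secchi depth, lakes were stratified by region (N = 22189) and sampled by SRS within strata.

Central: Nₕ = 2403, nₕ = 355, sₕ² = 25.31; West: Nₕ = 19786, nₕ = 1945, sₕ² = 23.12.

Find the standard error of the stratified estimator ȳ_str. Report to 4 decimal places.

Var(ȳ_str) = Σₕ Wₕ²(1 − fₕ)sₕ²/nₕ with Wₕ = Nₕ/N, N = 22189.
Central: Wₕ = 0.10829690; term = 0.10829690²·(1 − 0.14773200)·25.31/355 = 7.1264305 × 10^-4.
West: Wₕ = 0.89170310; term = 0.89170310²·(1 − 0.09830183)·23.12/1945 = 0.0085225579.
Sum = 0.009235201.
SE = √(0.009235201) = 0.0961.

0.0961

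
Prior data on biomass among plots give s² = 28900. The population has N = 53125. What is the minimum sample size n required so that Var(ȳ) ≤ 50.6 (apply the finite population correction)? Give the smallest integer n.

Without fpc, n₀ = s²/D = 28900/50.6 = 571.1462.
With fpc, (1 − n/N)·s²/n ≤ D requires n ≥ n₀/(1 + n₀/N) = 571.1462/(1 + 571.1462/53125) = 565.0711.
Rounding up, n = 566.

566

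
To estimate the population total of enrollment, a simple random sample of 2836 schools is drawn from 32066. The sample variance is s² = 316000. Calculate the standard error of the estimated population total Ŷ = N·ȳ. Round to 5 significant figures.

Var(Ŷ) = N²·Var(ȳ) = N²·(1 − n/N)·s²/n.
f = 2836/32066 = 0.08844259; Var(ȳ) = 0.91155741·316000/2836 = 101.56987.
Var(Ŷ) = 32066² · 101.56987 = 1.0443702 × 10^11.
SE(Ŷ) = √(1.0443702 × 10^11) = 323170.

323170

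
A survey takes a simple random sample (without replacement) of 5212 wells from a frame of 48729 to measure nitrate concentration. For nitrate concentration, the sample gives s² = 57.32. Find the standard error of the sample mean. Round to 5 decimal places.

0.09910

Under SRS without replacement, Var(ȳ) = (1 − f)·s²/n with f = n/N = 5212/48729 = 0.10695890.
Var(ȳ) = (1 − 0.10695890)·57.32/5212 = 0.89304110·0.010997698 = 0.009821396.
SE(ȳ) = √(0.009821396) = 0.09910.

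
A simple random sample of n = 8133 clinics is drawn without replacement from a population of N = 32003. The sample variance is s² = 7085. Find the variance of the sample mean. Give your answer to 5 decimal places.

0.64976

Under SRS without replacement, Var(ȳ) = (1 − f)·s²/n with f = n/N = 8133/32003 = 0.25413243.
Var(ȳ) = (1 − 0.25413243)·7085/8133 = 0.74586757·0.87114226 = 0.64975676.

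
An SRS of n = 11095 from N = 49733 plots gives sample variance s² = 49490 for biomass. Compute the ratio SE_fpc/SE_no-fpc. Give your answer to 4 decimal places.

0.8814

f = n/N = 11095/49733 = 0.22309131.
SE_no-fpc = √(s²/n) = 2.1120056; SE_fpc = √((1−f)s²/n) = 1.861573.
Ratio = √(1−f) = 0.88142424.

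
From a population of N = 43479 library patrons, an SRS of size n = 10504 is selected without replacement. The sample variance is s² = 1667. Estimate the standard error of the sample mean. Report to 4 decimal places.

Under SRS without replacement, Var(ȳ) = (1 − f)·s²/n with f = n/N = 10504/43479 = 0.24158789.
Var(ȳ) = (1 − 0.24158789)·1667/10504 = 0.75841211·0.15870145 = 0.1203611.
SE(ȳ) = √(0.1203611) = 0.3469.

0.3469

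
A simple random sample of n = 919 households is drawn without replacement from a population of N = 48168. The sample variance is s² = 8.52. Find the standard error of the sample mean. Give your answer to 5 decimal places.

Under SRS without replacement, Var(ȳ) = (1 − f)·s²/n with f = n/N = 919/48168 = 0.01907906.
Var(ȳ) = (1 − 0.01907906)·8.52/919 = 0.98092094·0.0092709467 = 0.0090940658.
SE(ȳ) = √(0.0090940658) = 0.09536.

0.09536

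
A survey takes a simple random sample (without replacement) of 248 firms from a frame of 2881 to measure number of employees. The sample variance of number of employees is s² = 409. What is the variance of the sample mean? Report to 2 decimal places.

Under SRS without replacement, Var(ȳ) = (1 − f)·s²/n with f = n/N = 248/2881 = 0.08608122.
Var(ȳ) = (1 − 0.08608122)·409/248 = 0.91391878·1.6491935 = 1.507229.

1.51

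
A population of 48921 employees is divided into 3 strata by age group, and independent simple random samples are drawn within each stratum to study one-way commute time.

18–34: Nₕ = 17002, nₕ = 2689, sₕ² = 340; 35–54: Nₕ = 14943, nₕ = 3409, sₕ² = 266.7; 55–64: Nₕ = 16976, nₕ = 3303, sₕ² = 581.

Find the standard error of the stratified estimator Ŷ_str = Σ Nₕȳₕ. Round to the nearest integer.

9224

Var(Ŷ_str) = Σₕ Nₕ²(1 − fₕ)sₕ²/nₕ.
18–34: 17002²·(1 − 2689/17002)·340/2689 = 3.0769384 × 10^7.
35–54: 14943²·(1 − 3409/14943)·266.7/3409 = 1.3483845 × 10^7.
55–64: 16976²·(1 − 3303/16976)·581/3303 = 4.0828812 × 10^7.
Sum = 8.5082041 × 10^7.
SE = √(8.5082041 × 10^7) = 9224.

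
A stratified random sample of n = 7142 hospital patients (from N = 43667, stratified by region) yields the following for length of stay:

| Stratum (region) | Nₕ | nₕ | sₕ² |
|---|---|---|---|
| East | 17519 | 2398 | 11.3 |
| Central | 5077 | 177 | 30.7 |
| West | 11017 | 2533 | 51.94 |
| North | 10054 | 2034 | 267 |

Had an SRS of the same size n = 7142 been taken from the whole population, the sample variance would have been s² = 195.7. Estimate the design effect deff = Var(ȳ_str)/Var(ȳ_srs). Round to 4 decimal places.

Var(ȳ_str) = Σ Wₕ²(1−fₕ)sₕ²/nₕ with Wₕ = Nₕ/43667:
  East: (17519/43667)²·(1−2398/17519)·11.3/2398 = 6.5465483 × 10^-4
  Central: (5077/43667)²·(1−177/5077)·30.7/177 = 0.0022628806
  West: (11017/43667)²·(1−2533/11017)·51.94/2533 = 0.0010051342
  North: (10054/43667)²·(1−2034/10054)·267/2034 = 0.005550944
  → Var(ȳ_str) = 0.0094736136.
Var(ȳ_srs) = (1 − 7142/43667)·195.7/7142 = 0.022919643.
deff = 0.0094736136 / 0.022919643 = 0.4133.

0.4133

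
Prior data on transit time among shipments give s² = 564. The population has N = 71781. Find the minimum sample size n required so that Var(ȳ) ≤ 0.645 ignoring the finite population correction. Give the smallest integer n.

Without fpc, n₀ = s²/D = 564/0.645 = 874.4186.
Rounding up, n = 875.

875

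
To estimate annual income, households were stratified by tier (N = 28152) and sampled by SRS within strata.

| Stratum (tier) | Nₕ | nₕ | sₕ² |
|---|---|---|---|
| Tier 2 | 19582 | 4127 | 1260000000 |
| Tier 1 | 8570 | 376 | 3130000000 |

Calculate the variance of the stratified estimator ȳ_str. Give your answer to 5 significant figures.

Var(ȳ_str) = Σₕ Wₕ²(1 − fₕ)sₕ²/nₕ with Wₕ = Nₕ/N, N = 28152.
Tier 2: Wₕ = 0.69558113; term = 0.69558113²·(1 − 0.21075477)·1260000000/4127 = 116585.25.
Tier 1: Wₕ = 0.30441887; term = 0.30441887²·(1 − 0.04387398)·3130000000/376 = 737589.57.
Sum = 854174.82.

854170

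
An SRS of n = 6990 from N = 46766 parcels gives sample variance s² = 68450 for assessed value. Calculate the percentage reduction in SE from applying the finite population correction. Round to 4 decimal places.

f = n/N = 6990/46766 = 0.14946756.
SE_no-fpc = √(s²/n) = 3.1293068; SE_fpc = √((1−f)s²/n) = 2.8859817.
Ratio = √(1−f) = 0.92224316. Reduction = 100·(1 − 0.92224316) = 7.7757%.

7.7757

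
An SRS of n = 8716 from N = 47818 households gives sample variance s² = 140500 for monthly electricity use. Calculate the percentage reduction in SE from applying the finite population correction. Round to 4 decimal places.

9.5718

f = n/N = 8716/47818 = 0.18227446.
SE_no-fpc = √(s²/n) = 4.0149445; SE_fpc = √((1−f)s²/n) = 3.6306412.
Ratio = √(1−f) = 0.90428178. Reduction = 100·(1 − 0.90428178) = 9.5718%.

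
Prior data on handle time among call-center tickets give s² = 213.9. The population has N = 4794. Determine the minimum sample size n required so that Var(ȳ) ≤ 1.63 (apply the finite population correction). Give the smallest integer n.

128

Without fpc, n₀ = s²/D = 213.9/1.63 = 131.2270.
With fpc, (1 − n/N)·s²/n ≤ D requires n ≥ n₀/(1 + n₀/N) = 131.2270/(1 + 131.2270/4794) = 127.7306.
Rounding up, n = 128.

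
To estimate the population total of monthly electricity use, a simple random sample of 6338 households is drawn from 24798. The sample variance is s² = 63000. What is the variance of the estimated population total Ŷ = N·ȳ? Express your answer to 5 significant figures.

Var(Ŷ) = N²·Var(ȳ) = N²·(1 − n/N)·s²/n.
f = 6338/24798 = 0.25558513; Var(ȳ) = 0.74441487·63000/6338 = 7.3995167.
Var(Ŷ) = 24798² · 7.3995167 = 4.5502647 × 10^9.

4.5503 × 10^9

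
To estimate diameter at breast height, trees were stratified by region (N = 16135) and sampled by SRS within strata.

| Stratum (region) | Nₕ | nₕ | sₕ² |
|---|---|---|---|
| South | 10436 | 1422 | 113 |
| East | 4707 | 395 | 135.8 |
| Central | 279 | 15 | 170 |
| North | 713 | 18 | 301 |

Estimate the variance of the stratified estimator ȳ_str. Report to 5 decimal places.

Var(ȳ_str) = Σₕ Wₕ²(1 − fₕ)sₕ²/nₕ with Wₕ = Nₕ/N, N = 16135.
South: Wₕ = 0.64679269; term = 0.64679269²·(1 − 0.13625910)·113/1422 = 0.028713923.
East: Wₕ = 0.29172606; term = 0.29172606²·(1 − 0.08391757)·135.8/395 = 0.026803264.
Central: Wₕ = 0.01729160; term = 0.01729160²·(1 − 0.05376344)·170/15 = 0.003206475.
North: Wₕ = 0.04418965; term = 0.04418965²·(1 − 0.02524544)·301/18 = 0.031829542.
Sum = 0.090553204.

0.09055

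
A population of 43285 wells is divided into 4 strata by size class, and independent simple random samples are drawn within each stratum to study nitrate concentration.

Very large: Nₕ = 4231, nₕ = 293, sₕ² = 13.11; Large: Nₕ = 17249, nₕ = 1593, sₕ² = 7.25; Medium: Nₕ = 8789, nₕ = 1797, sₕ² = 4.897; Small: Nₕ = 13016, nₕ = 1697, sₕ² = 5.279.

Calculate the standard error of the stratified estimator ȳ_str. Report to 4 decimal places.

0.0373

Var(ȳ_str) = Σₕ Wₕ²(1 − fₕ)sₕ²/nₕ with Wₕ = Nₕ/N, N = 43285.
Very large: Wₕ = 0.09774749; term = 0.09774749²·(1 − 0.06925077)·13.11/293 = 3.979046 × 10^-4.
Large: Wₕ = 0.39849833; term = 0.39849833²·(1 − 0.09235318)·7.25/1593 = 6.559823 × 10^-4.
Medium: Wₕ = 0.20304956; term = 0.20304956²·(1 − 0.20446012)·4.897/1797 = 8.9381588 × 10^-5.
Small: Wₕ = 0.30070463; term = 0.30070463²·(1 − 0.13037800)·5.279/1697 = 2.4461359 × 10^-4.
Sum = 0.0013878821.
SE = √(0.0013878821) = 0.0373.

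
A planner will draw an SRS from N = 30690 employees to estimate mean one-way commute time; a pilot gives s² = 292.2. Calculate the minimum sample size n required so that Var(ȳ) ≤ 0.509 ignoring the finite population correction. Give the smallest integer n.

575

Without fpc, n₀ = s²/D = 292.2/0.509 = 574.0668.
Rounding up, n = 575.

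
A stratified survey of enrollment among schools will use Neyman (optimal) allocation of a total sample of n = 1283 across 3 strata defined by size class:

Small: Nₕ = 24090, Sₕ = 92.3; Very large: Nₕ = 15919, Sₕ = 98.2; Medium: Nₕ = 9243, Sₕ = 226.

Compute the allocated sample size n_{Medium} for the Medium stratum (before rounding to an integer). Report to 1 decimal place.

456.1

Neyman allocation: nₕ = n·NₕSₕ / Σⱼ NⱼSⱼ.
Σ NⱼSⱼ = 24090·92.3 + 15919·98.2 + 9243·226 = 5.8756708 × 10^6.
n_{Medium} = 1283·9243·226 / (5.8756708 × 10^6) = 456.1.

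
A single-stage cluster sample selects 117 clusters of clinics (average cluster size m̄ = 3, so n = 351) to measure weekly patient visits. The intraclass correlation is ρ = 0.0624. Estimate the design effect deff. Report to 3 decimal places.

1.125

deff = 1 + (3 − 1)·0.0624 = 1 + 0.1248 = 1.1248.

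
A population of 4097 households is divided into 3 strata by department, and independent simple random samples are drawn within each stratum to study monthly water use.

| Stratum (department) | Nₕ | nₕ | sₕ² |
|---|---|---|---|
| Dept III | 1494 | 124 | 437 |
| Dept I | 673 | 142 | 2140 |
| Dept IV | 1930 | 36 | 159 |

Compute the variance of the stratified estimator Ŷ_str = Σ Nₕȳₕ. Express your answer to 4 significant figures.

2.874 × 10^7

Var(Ŷ_str) = Σₕ Nₕ²(1 − fₕ)sₕ²/nₕ.
Dept III: 1494²·(1 − 124/1494)·437/124 = 7.2132489 × 10^6.
Dept I: 673²·(1 − 142/673)·2140/142 = 5.3856114 × 10^6.
Dept IV: 1930²·(1 − 36/1930)·159/36 = 1.6144772 × 10^7.
Sum = 2.8743632 × 10^7.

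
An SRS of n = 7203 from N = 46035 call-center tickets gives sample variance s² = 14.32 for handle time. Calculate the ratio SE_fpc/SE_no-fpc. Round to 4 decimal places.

0.9184

f = n/N = 7203/46035 = 0.15646790.
SE_no-fpc = √(s²/n) = 0.044587672; SE_fpc = √((1−f)s²/n) = 0.040951103.
Ratio = √(1−f) = 0.91844003.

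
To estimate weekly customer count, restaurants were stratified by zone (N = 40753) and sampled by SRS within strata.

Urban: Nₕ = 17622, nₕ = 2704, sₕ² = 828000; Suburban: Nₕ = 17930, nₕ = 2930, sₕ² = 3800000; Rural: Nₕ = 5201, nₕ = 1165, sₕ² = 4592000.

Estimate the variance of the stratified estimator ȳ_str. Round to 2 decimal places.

308.31

Var(ȳ_str) = Σₕ Wₕ²(1 − fₕ)sₕ²/nₕ with Wₕ = Nₕ/N, N = 40753.
Urban: Wₕ = 0.43240988; term = 0.43240988²·(1 − 0.15344456)·828000/2704 = 48.469694.
Suburban: Wₕ = 0.43996761; term = 0.43996761²·(1 − 0.16341327)·3800000/2930 = 210.02372.
Rural: Wₕ = 0.12762251; term = 0.12762251²·(1 − 0.22399539)·4592000/1165 = 49.818976.
Sum = 308.31239.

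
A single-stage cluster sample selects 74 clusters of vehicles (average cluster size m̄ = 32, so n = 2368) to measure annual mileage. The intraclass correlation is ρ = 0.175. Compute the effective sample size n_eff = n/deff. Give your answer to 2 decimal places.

deff = 1 + (32 − 1)·0.175 = 1 + 5.425 = 6.425.
n_eff = 2368 / 6.425 = 368.56.

368.56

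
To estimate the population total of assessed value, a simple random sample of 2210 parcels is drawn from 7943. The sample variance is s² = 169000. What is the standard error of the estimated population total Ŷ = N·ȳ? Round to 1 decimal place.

59010.7

Var(Ŷ) = N²·Var(ȳ) = N²·(1 − n/N)·s²/n.
f = 2210/7943 = 0.27823241; Var(ȳ) = 0.72176759·169000/2210 = 55.193992.
Var(Ŷ) = 7943² · 55.193992 = 3.4822579 × 10^9.
SE(Ŷ) = √(3.4822579 × 10^9) = 59010.7.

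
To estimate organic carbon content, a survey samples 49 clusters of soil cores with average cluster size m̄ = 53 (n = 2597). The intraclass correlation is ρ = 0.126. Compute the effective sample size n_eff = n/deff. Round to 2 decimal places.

343.88

deff = 1 + (53 − 1)·0.126 = 1 + 6.552 = 7.552.
n_eff = 2597 / 7.552 = 343.88.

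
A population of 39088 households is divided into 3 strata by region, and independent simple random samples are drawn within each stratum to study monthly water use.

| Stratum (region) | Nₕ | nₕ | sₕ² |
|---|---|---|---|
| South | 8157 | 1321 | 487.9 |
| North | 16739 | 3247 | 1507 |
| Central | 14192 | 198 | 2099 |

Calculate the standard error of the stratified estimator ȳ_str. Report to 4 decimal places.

1.2083

Var(ȳ_str) = Σₕ Wₕ²(1 − fₕ)sₕ²/nₕ with Wₕ = Nₕ/N, N = 39088.
South: Wₕ = 0.20868297; term = 0.20868297²·(1 − 0.16194679)·487.9/1321 = 0.013479495.
North: Wₕ = 0.42823885; term = 0.42823885²·(1 − 0.19397813)·1507/3247 = 0.068604074.
Central: Wₕ = 0.36307818; term = 0.36307818²·(1 − 0.01395152)·2099/198 = 1.3779892.
Sum = 1.4600728.
SE = √(1.4600728) = 1.2083.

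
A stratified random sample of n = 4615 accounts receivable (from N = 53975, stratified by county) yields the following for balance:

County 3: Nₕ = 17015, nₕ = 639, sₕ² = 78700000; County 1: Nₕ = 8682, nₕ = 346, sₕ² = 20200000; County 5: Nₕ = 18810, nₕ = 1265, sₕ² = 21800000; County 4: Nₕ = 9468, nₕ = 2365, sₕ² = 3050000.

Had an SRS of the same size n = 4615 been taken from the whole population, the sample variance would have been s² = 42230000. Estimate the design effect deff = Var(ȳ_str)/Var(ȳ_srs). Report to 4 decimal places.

Var(ȳ_str) = Σ Wₕ²(1−fₕ)sₕ²/nₕ with Wₕ = Nₕ/53975:
  County 3: (17015/53975)²·(1−639/17015)·78700000/639 = 11779.541
  County 1: (8682/53975)²·(1−346/8682)·20200000/346 = 1450.3321
  County 5: (18810/53975)²·(1−1265/18810)·21800000/1265 = 1952.1934
  County 4: (9468/53975)²·(1−2365/9468)·3050000/2365 = 29.770317
  → Var(ȳ_str) = 15211.837.
Var(ȳ_srs) = (1 − 4615/53975)·42230000/4615 = 8368.1966.
deff = 15211.837 / 8368.1966 = 1.8178.

1.8178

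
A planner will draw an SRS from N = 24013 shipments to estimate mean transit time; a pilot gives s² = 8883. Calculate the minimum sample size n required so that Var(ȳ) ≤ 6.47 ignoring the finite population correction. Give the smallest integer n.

1373

Without fpc, n₀ = s²/D = 8883/6.47 = 1372.9521.
Rounding up, n = 1373.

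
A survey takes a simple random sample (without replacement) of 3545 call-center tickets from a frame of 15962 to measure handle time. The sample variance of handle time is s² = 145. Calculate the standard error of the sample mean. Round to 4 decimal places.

Under SRS without replacement, Var(ȳ) = (1 − f)·s²/n with f = n/N = 3545/15962 = 0.22208996.
Var(ȳ) = (1 − 0.22208996)·145/3545 = 0.77791004·0.04090268 = 0.031818605.
SE(ȳ) = √(0.031818605) = 0.1784.

0.1784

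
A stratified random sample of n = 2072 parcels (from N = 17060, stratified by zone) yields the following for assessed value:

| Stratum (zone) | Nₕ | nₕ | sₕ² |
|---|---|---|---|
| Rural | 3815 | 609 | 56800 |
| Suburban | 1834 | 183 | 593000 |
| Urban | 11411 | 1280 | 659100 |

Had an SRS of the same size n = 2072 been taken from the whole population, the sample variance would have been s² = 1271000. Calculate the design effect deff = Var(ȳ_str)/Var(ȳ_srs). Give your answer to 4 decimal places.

Var(ȳ_str) = Σ Wₕ²(1−fₕ)sₕ²/nₕ with Wₕ = Nₕ/17060:
  Rural: (3815/17060)²·(1−609/3815)·56800/609 = 3.9195034
  Suburban: (1834/17060)²·(1−183/1834)·593000/183 = 33.712577
  Urban: (11411/17060)²·(1−1280/11411)·659100/1280 = 204.53108
  → Var(ȳ_str) = 242.16316.
Var(ȳ_srs) = (1 − 2072/17060)·1271000/2072 = 538.91523.
deff = 242.16316 / 538.91523 = 0.4494.

0.4494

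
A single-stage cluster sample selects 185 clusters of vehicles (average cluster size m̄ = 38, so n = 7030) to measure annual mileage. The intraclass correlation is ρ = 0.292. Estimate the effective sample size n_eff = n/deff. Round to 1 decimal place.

deff = 1 + (38 − 1)·0.292 = 1 + 10.804 = 11.804.
n_eff = 7030 / 11.804 = 595.6.

595.6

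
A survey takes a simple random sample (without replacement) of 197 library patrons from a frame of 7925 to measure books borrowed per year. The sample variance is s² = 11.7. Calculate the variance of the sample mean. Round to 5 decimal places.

0.05791

Under SRS without replacement, Var(ȳ) = (1 − f)·s²/n with f = n/N = 197/7925 = 0.02485804.
Var(ȳ) = (1 − 0.02485804)·11.7/197 = 0.97514196·0.059390863 = 0.057914522.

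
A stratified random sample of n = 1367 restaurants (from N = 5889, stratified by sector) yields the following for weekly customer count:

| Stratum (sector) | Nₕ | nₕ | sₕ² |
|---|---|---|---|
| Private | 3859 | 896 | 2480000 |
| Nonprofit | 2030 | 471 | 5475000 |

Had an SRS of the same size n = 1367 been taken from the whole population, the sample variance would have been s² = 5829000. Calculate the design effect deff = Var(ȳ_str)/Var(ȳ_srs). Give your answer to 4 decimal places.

Var(ȳ_str) = Σ Wₕ²(1−fₕ)sₕ²/nₕ with Wₕ = Nₕ/5889:
  Private: (3859/5889)²·(1−896/3859)·2480000/896 = 912.57169
  Nonprofit: (2030/5889)²·(1−471/2030)·5475000/471 = 1060.7725
  → Var(ȳ_str) = 1973.3442.
Var(ȳ_srs) = (1 − 1367/5889)·5829000/1367 = 3274.2704.
deff = 1973.3442 / 3274.2704 = 0.6027.

0.6027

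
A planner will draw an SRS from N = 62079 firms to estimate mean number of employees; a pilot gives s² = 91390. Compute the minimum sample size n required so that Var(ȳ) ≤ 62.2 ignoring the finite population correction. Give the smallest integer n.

Without fpc, n₀ = s²/D = 91390/62.2 = 1469.2926.
Rounding up, n = 1470.

1470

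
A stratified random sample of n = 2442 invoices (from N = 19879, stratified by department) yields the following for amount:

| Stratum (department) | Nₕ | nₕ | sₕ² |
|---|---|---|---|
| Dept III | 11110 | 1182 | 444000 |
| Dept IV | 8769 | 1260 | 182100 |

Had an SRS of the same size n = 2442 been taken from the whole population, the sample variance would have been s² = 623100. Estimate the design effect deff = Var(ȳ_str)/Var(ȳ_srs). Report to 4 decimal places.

Var(ȳ_str) = Σ Wₕ²(1−fₕ)sₕ²/nₕ with Wₕ = Nₕ/19879:
  Dept III: (11110/19879)²·(1−1182/11110)·444000/1182 = 104.84609
  Dept IV: (8769/19879)²·(1−1260/8769)·182100/1260 = 24.081443
  → Var(ȳ_str) = 128.92753.
Var(ȳ_srs) = (1 − 2442/19879)·623100/2442 = 223.81507.
deff = 128.92753 / 223.81507 = 0.5760.

0.5760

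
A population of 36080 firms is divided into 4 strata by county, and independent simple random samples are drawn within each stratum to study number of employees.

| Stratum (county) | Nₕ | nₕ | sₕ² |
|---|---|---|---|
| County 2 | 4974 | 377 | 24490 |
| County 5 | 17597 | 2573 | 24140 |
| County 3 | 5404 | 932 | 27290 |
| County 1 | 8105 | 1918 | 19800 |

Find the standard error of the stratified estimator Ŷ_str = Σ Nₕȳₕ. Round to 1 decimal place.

72048.9

Var(Ŷ_str) = Σₕ Nₕ²(1 − fₕ)sₕ²/nₕ.
County 2: 4974²·(1 − 377/4974)·24490/377 = 1.4853463 × 10^9.
County 5: 17597²·(1 − 2573/17597)·24140/2573 = 2.4803998 × 10^9.
County 3: 5404²·(1 − 932/5404)·27290/932 = 7.0762759 × 10^8.
County 1: 8105²·(1 − 1918/8105)·19800/1918 = 5.176661 × 10^8.
Sum = 5.1910398 × 10^9.
SE = √(5.1910398 × 10^9) = 72048.9.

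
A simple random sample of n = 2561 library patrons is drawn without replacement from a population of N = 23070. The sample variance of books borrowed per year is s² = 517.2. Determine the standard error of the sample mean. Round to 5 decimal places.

0.42371

Under SRS without replacement, Var(ȳ) = (1 − f)·s²/n with f = n/N = 2561/23070 = 0.11100997.
Var(ȳ) = (1 − 0.11100997)·517.2/2561 = 0.88899003·0.20195236 = 0.17953364.
SE(ȳ) = √(0.17953364) = 0.42371.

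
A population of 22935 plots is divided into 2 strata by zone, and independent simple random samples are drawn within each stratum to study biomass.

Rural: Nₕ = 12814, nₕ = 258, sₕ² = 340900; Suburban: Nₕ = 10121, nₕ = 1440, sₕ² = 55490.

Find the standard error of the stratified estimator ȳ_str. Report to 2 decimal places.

Var(ȳ_str) = Σₕ Wₕ²(1 − fₕ)sₕ²/nₕ with Wₕ = Nₕ/N, N = 22935.
Rural: Wₕ = 0.55870940; term = 0.55870940²·(1 − 0.02013423)·340900/258 = 404.15302.
Suburban: Wₕ = 0.44129060; term = 0.44129060²·(1 − 0.14227843)·55490/1440 = 6.4364726.
Sum = 410.58949.
SE = √(410.58949) = 20.26.

20.26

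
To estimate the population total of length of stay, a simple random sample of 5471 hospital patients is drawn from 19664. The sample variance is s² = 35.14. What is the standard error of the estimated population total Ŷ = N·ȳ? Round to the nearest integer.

Var(Ŷ) = N²·Var(ȳ) = N²·(1 − n/N)·s²/n.
f = 5471/19664 = 0.27822417; Var(ȳ) = 0.72177583·35.14/5471 = 0.0046359354.
Var(Ŷ) = 19664² · 0.0046359354 = 1.7925906 × 10^6.
SE(Ŷ) = √(1.7925906 × 10^6) = 1339.

1339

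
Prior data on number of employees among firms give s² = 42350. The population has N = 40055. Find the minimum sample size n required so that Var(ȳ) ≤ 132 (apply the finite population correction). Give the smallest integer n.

319

Without fpc, n₀ = s²/D = 42350/132 = 320.8333.
With fpc, (1 − n/N)·s²/n ≤ D requires n ≥ n₀/(1 + n₀/N) = 320.8333/(1 + 320.8333/40055) = 318.2839.
Rounding up, n = 319.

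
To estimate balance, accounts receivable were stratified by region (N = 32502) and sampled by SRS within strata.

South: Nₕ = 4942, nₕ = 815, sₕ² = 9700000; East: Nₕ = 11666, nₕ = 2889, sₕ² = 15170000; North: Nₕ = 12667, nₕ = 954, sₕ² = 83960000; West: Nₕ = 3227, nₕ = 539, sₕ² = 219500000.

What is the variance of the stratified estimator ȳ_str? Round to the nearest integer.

Var(ȳ_str) = Σₕ Wₕ²(1 − fₕ)sₕ²/nₕ with Wₕ = Nₕ/N, N = 32502.
South: Wₕ = 0.15205218; term = 0.15205218²·(1 − 0.16491299)·9700000/815 = 229.79002.
East: Wₕ = 0.35893176; term = 0.35893176²·(1 − 0.24764272)·15170000/2889 = 508.96268.
North: Wₕ = 0.38972986; term = 0.38972986²·(1 − 0.07531381)·83960000/954 = 12360.778.
West: Wₕ = 0.09928620; term = 0.09928620²·(1 − 0.16702820)·219500000/539 = 3343.9041.
Sum = 16443.435.

16443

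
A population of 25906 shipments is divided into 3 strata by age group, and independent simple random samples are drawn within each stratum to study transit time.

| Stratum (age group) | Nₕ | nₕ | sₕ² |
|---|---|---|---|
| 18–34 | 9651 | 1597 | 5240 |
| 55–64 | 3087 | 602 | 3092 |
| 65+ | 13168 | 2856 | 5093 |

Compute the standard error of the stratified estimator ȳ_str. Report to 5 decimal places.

0.89417

Var(ȳ_str) = Σₕ Wₕ²(1 − fₕ)sₕ²/nₕ with Wₕ = Nₕ/N, N = 25906.
18–34: Wₕ = 0.37253918; term = 0.37253918²·(1 − 0.16547508)·5240/1597 = 0.38002274.
55–64: Wₕ = 0.11916158; term = 0.11916158²·(1 − 0.19501134)·3092/602 = 0.058709083.
65+: Wₕ = 0.50829924; term = 0.50829924²·(1 − 0.21688943)·5093/2856 = 0.36080909.
Sum = 0.79954091.
SE = √(0.79954091) = 0.89417.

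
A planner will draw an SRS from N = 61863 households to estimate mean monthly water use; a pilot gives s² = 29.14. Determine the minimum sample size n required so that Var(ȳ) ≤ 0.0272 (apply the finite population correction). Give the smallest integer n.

1054

Without fpc, n₀ = s²/D = 29.14/0.0272 = 1071.3235.
With fpc, (1 − n/N)·s²/n ≤ D requires n ≥ n₀/(1 + n₀/N) = 1071.3235/(1 + 1071.3235/61863) = 1053.0865.
Rounding up, n = 1054.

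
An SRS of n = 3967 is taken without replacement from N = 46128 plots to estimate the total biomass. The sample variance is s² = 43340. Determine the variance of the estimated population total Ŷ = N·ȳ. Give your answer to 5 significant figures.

Var(Ŷ) = N²·Var(ȳ) = N²·(1 − n/N)·s²/n.
f = 3967/46128 = 0.08599983; Var(ȳ) = 0.91400017·43340/3967 = 9.9855729.
Var(Ŷ) = 46128² · 9.9855729 = 2.1247226 × 10^10.

2.1247 × 10^10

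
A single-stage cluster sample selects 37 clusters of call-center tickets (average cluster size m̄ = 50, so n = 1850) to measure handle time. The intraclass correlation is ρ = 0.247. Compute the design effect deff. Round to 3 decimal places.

13.103

deff = 1 + (50 − 1)·0.247 = 1 + 12.103 = 13.103.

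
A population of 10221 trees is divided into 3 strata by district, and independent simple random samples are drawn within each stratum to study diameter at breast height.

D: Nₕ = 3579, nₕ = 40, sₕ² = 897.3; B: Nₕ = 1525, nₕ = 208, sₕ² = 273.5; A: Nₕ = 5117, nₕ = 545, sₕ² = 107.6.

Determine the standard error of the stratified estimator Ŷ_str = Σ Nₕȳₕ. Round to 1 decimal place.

Var(Ŷ_str) = Σₕ Nₕ²(1 − fₕ)sₕ²/nₕ.
D: 3579²·(1 − 40/3579)·897.3/40 = 2.8413186 × 10^8.
B: 1525²·(1 − 208/1525)·273.5/208 = 2.6408858 × 10^6.
A: 5117²·(1 − 545/5117)·107.6/545 = 4.6188877 × 10^6.
Sum = 2.9139163 × 10^8.
SE = √(2.9139163 × 10^8) = 17070.2.

17070.2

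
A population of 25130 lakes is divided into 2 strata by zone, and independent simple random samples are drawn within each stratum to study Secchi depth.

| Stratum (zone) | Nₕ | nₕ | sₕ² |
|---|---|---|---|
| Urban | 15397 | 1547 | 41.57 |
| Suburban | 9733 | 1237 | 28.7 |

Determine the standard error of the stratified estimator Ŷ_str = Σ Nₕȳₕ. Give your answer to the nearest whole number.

2766

Var(Ŷ_str) = Σₕ Nₕ²(1 − fₕ)sₕ²/nₕ.
Urban: 15397²·(1 − 1547/15397)·41.57/1547 = 5.7302767 × 10^6.
Suburban: 9733²·(1 − 1237/9733)·28.7/1237 = 1.9185513 × 10^6.
Sum = 7.648828 × 10^6.
SE = √(7.648828 × 10^6) = 2766.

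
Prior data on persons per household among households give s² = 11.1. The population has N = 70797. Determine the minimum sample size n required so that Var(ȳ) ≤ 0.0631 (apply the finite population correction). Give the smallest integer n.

176

Without fpc, n₀ = s²/D = 11.1/0.0631 = 175.9113.
With fpc, (1 − n/N)·s²/n ≤ D requires n ≥ n₀/(1 + n₀/N) = 175.9113/(1 + 175.9113/70797) = 175.4753.
Rounding up, n = 176.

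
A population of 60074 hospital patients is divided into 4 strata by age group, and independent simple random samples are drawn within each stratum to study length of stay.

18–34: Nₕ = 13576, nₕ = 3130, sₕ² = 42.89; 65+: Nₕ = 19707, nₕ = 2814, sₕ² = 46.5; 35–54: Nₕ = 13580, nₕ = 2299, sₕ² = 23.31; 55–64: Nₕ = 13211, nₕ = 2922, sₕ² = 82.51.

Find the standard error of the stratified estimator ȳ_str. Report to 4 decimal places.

Var(ȳ_str) = Σₕ Wₕ²(1 − fₕ)sₕ²/nₕ with Wₕ = Nₕ/N, N = 60074.
18–34: Wₕ = 0.22598795; term = 0.22598795²·(1 − 0.23055392)·42.89/3130 = 5.3846869 × 10^-4.
65+: Wₕ = 0.32804541; term = 0.32804541²·(1 − 0.14279190)·46.5/2814 = 0.0015243443.
35–54: Wₕ = 0.22605453; term = 0.22605453²·(1 − 0.16929308)·23.31/2299 = 4.3040526 × 10^-4.
55–64: Wₕ = 0.21991211; term = 0.21991211²·(1 − 0.22117932)·82.51/2922 = 0.0010635603.
Sum = 0.0035567786.
SE = √(0.0035567786) = 0.0596.

0.0596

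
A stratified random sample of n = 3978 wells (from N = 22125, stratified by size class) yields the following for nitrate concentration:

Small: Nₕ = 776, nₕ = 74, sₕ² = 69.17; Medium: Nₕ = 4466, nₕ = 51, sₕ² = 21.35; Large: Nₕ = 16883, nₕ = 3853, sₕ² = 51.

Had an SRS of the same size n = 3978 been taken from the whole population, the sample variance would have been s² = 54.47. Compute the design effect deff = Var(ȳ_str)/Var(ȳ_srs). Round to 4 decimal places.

Var(ȳ_str) = Σ Wₕ²(1−fₕ)sₕ²/nₕ with Wₕ = Nₕ/22125:
  Small: (776/22125)²·(1−74/776)·69.17/74 = 0.0010402035
  Medium: (4466/22125)²·(1−51/4466)·21.35/51 = 0.016862058
  Large: (16883/22125)²·(1−3853/16883)·51/3853 = 0.0059483792
  → Var(ȳ_str) = 0.023850641.
Var(ȳ_srs) = (1 − 3978/22125)·54.47/3978 = 0.01123089.
deff = 0.023850641 / 0.01123089 = 2.1237.

2.1237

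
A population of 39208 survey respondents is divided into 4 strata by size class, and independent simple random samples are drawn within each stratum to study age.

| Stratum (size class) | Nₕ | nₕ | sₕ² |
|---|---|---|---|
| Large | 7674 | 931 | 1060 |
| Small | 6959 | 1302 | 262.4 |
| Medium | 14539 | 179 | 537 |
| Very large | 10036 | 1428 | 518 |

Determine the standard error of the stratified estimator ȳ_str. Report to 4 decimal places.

0.6865

Var(ȳ_str) = Σₕ Wₕ²(1 − fₕ)sₕ²/nₕ with Wₕ = Nₕ/N, N = 39208.
Large: Wₕ = 0.19572536; term = 0.19572536²·(1 − 0.12131874)·1060/931 = 0.038324964.
Small: Wₕ = 0.17748929; term = 0.17748929²·(1 − 0.18709585)·262.4/1302 = 0.0051610312.
Medium: Wₕ = 0.37081718; term = 0.37081718²·(1 − 0.01231171)·537/179 = 0.40743736.
Very large: Wₕ = 0.25596817; term = 0.25596817²·(1 − 0.14228776)·518/1428 = 0.020385205.
Sum = 0.47130856.
SE = √(0.47130856) = 0.6865.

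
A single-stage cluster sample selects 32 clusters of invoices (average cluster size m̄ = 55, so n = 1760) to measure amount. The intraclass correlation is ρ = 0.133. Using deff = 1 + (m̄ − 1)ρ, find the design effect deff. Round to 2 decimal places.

8.18

deff = 1 + (55 − 1)·0.133 = 1 + 7.182 = 8.182.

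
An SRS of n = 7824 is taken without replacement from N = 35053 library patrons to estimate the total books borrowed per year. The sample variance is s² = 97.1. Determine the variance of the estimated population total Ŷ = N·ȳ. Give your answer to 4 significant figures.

1.185 × 10^7

Var(Ŷ) = N²·Var(ȳ) = N²·(1 − n/N)·s²/n.
f = 7824/35053 = 0.22320486; Var(ȳ) = 0.77679514·97.1/7824 = 0.0096404407.
Var(Ŷ) = 35053² · 0.0096404407 = 1.1845333 × 10^7.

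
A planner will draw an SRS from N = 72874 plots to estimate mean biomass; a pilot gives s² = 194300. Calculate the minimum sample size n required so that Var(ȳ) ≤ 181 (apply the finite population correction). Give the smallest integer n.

1058

Without fpc, n₀ = s²/D = 194300/181 = 1073.4807.
With fpc, (1 − n/N)·s²/n ≤ D requires n ≥ n₀/(1 + n₀/N) = 1073.4807/(1 + 1073.4807/72874) = 1057.8972.
Rounding up, n = 1058.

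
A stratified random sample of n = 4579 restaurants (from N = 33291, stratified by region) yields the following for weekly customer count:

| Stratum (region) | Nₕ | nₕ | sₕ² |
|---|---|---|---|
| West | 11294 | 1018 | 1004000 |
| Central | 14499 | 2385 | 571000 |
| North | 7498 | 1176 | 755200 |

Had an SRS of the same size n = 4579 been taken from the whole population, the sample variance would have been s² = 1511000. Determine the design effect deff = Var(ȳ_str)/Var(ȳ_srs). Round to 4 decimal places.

0.5927

Var(ȳ_str) = Σ Wₕ²(1−fₕ)sₕ²/nₕ with Wₕ = Nₕ/33291:
  West: (11294/33291)²·(1−1018/11294)·1004000/1018 = 103.27712
  Central: (14499/33291)²·(1−2385/14499)·571000/2385 = 37.941951
  North: (7498/33291)²·(1−1176/7498)·755200/1176 = 27.466347
  → Var(ȳ_str) = 168.68542.
Var(ȳ_srs) = (1 − 4579/33291)·1511000/4579 = 284.59707.
deff = 168.68542 / 284.59707 = 0.5927.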